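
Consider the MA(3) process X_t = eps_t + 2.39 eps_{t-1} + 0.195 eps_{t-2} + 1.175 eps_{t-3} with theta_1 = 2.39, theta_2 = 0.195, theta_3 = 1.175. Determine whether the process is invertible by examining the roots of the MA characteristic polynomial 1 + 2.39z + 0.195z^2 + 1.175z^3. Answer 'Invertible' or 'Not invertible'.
\text{Not invertible}

The MA(q) characteristic polynomial is P(z) = 1 + 2.39z + 0.195z^2 + 1.175z^3.
Invertibility requires all roots to lie outside the unit circle, i.e. |z| > 1 for every root.
Degree 3: look for a simple real root z0 first, then factor out (1 - z/z0) and solve the remaining quadratic.
Testing z0 = -0.4: P(-0.4) = 1 + (2.39)(-0.4) + (0.195)(-0.4)^2 + (1.175)(-0.4)^3
  = 1 + (-0.956) + (0.0312) + (-0.0752) = 0.  So z_0 = -0.4 is a root, |z_0| = 0.4.
Divide out the factor (1 + 2.5 z) = (1 - z/z0) (since 1/z0 = -2.5):
  P(z) = (1 + 2.5 z)(1 + (-0.11) z + (0.47) z^2)
  [check: z-coef -0.11 - (-2.5) = 2.39; z^2-coef 0.47 - (-2.5)(-0.11) = 0.195; z^3-coef -(-2.5)(0.47) = 1.175.]
Remaining roots from the quadratic factor 1 + (-0.11) z + (0.47) z^2:
  Set 1 + (-0.11) z + (0.47) z^2 = 0, i.e. a z^2 + b z + c = 0 with a = 0.47, b = -0.11, c = 1.
  Discriminant D = b^2 - 4ac = (-0.11)^2 - 4*(0.47)*1 = 0.0121 - (1.88) = -1.8679.
  D < 0, so the roots are the complex-conjugate pair z = (-b +/- i sqrt(-D)) / (2a) = 0.117 +/- 1.4539i.
  For a conjugate pair |z|^2 = z * conj(z) = (product of roots) = c/a = 1/(0.47) = 2.12766, so |z| = sqrt(2.12766) = 1.4586 for both roots.
Moduli of all roots: 0.4000, 1.4586, 1.4586.
All moduli strictly greater than 1? No.
Verdict: Not invertible.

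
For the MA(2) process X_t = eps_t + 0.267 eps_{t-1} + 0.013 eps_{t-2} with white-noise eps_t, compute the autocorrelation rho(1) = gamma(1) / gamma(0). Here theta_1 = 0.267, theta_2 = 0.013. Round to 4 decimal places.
\rho(1) = 0.2524

For an MA(q) process with theta_0 = 1, the autocovariance is
  gamma(k) = sigma^2 * sum_{i=0..q-k} theta_i * theta_{i+k},
and rho(k) = gamma(k) / gamma(0). Sigma^2 cancels.
  numerator   = (1)*(0.267) + (0.267)*(0.013) = 0.270471.
  denominator = (1)^2 + (0.267)^2 + (0.013)^2 = 1.071458.
  rho(1) = 0.270471 / 1.071458 = 0.2524.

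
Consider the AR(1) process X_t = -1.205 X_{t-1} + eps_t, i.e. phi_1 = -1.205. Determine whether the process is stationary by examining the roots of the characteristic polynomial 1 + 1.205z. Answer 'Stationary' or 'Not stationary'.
\text{Not stationary}

The AR(p) characteristic polynomial is P(z) = 1 + 1.205z.
Stationarity requires all roots to lie outside the unit circle, i.e. |z| > 1 for every root.
This is linear in z: 1 + (1.205) z = 0  =>  z = -1/(1.205) = -0.829876,  |z| = 0.829876.
Moduli of all roots: 0.8299.
All moduli strictly greater than 1? No.
Verdict: Not stationary.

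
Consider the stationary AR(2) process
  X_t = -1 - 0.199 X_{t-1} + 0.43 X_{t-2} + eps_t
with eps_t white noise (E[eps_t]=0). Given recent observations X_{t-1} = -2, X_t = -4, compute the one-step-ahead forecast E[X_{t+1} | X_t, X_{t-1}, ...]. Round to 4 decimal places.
E[X_{t+1} \mid \mathcal F_t] = -1.0640

For an AR(p) model X_t = c + sum_i phi_i X_{t-i} + eps_t, the
one-step-ahead conditional mean is
  E[X_{t+1} | X_t, ...] = c + sum_i phi_i X_{t+1-i}.
Substitute known values:
  E[X_{t+1} | ...] = -1 + (-0.199) * (-4) + (0.43) * (-2)
                   = -1.0640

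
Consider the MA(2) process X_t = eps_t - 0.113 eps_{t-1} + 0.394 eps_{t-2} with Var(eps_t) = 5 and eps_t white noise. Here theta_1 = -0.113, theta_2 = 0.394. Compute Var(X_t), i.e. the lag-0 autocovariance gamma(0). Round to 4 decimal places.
\gamma(0) = 5.8400

For an MA(q) process X_t = eps_t + sum_i theta_i eps_{t-i} with
Var(eps_t) = sigma^2, the variance is
  gamma(0) = sigma^2 * (1 + sum_i theta_i^2).
  sum_i theta_i^2 = (-0.113)^2 + (0.394)^2 = 0.012769 + 0.155236 = 0.168005.
  gamma(0) = 5 * (1 + 0.168005) = 5 * 1.168005 = 5.840025, which rounds to 5.8400.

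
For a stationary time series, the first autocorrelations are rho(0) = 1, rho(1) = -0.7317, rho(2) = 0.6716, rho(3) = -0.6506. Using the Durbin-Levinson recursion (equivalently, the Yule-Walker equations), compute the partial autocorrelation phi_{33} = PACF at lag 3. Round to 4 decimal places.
\phi_{33} = -0.2090

The PACF at lag k is phi_{kk}, the last component of the solution
to the Yule-Walker system G_k phi = r_k where
  (G_k)_{ij} = rho(|i - j|), (r_k)_i = rho(i), i,j = 1..k.
Equivalently, Durbin-Levinson gives phi_{kk} iteratively:
  phi_{11} = rho(1)
  phi_{kk} = [rho(k) - sum_{j=1..k-1} phi_{k-1,j} rho(k-j)]
            / [1 - sum_{j=1..k-1} phi_{k-1,j} rho(j)],
  phi_{k,j} = phi_{k-1,j} - phi_{kk} phi_{k-1,k-j},  j = 1..k-1.
Step k = 1:
  phi_11 = rho(1) = -0.7317.
Step k = 2:
  phi_22 = [rho(2) - phi_11 rho(1)] / [1 - phi_11 rho(1)] = [0.6716 - (-0.7317)(-0.7317)] / [1 - (-0.7317)(-0.7317)]
         = 0.13621511 / 0.46461511 = 0.293178.
  Update: phi_21 = phi_11 - phi_22 phi_11 = -0.7317 - (0.293178)(-0.7317) = -0.517181.
Step k = 3:
  phi_33 = [rho(3) - phi_21 rho(2) - phi_22 rho(1)] / [1 - phi_21 rho(1) - phi_22 rho(2)]
    numerator   = -0.6506 - (-0.517181)(0.6716) - (0.293178)(-0.7317) = -0.08874236
    denominator = 1 - (-0.517181)(-0.7317) - (0.293178)(0.6716) = 0.42467978
  phi_33 = -0.08874236 / 0.42467978 = -0.209.
Therefore phi_{33} = -0.2090.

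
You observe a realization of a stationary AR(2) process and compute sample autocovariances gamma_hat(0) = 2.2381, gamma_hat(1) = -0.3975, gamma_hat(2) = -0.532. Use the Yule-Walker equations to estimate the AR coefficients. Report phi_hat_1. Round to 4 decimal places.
\hat\phi_{1} = -0.2270

The Yule-Walker equations for an AR(p) process read, in matrix form,
  Gamma_p phi = r_p,   with   (Gamma_p)_{ij} = gamma(|i - j|),
                       (r_p)_i = gamma(i),   i,j = 1..p.
Substitute the sample gammas (Toeplitz matrix and right-hand side of size 2):
  Gamma_p = [[2.2381, -0.3975], [-0.3975, 2.2381]]
  r_p     = [-0.3975, -0.532]
Written out:
  2.2381 phi_1 - 0.3975 phi_2 = -0.3975
  -0.3975 phi_1 + 2.2381 phi_2 = -0.532
Solve by Cramer's rule:
  det = gamma(0)^2 - gamma(1)^2 = (2.2381)^2 - (-0.3975)^2 = 5.00909161 - 0.15800625 = 4.85108536
  phi_hat_1 = [gamma(1) gamma(0) - gamma(1) gamma(2)] / det = [(-0.3975)(2.2381) - (-0.3975)(-0.532)] / 4.85108536 = -1.10111475 / 4.85108536 = -0.227
  phi_hat_2 = [gamma(0) gamma(2) - gamma(1)^2] / det = [(2.2381)(-0.532) - (-0.3975)^2] / 4.85108536 = -1.34867545 / 4.85108536 = -0.278
So phi_hat = [-0.2270, -0.2780].
Therefore phi_hat_1 = -0.2270.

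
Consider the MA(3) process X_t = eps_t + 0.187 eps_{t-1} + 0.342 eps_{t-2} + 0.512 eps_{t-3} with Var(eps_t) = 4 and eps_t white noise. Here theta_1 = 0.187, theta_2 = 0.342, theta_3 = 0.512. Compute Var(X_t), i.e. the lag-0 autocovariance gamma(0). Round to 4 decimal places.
\gamma(0) = 5.6563

For an MA(q) process X_t = eps_t + sum_i theta_i eps_{t-i} with
Var(eps_t) = sigma^2, the variance is
  gamma(0) = sigma^2 * (1 + sum_i theta_i^2).
  sum_i theta_i^2 = (0.187)^2 + (0.342)^2 + (0.512)^2 = 0.034969 + 0.116964 + 0.262144 = 0.414077.
  gamma(0) = 4 * (1 + 0.414077) = 4 * 1.414077 = 5.656308, which rounds to 5.6563.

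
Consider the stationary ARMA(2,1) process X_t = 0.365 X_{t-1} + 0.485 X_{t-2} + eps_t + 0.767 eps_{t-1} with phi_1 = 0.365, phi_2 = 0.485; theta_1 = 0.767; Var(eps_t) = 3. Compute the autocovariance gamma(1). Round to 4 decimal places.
\gamma(1) = 19.4137

Multiply the model equation by X_{t-k} and take expectations. With theta_0 = psi_0 = 1 and psi_j the MA(infinity) weights, this gives
  gamma(k) - sum_i phi_i gamma(k-i) = c_k,
  c_k = sigma^2 * sum_{j=k..q} theta_j psi_{j-k}   (c_k = 0 for k > q),
using gamma(-m) = gamma(m).
psi-weights needed (psi_j = theta_j + sum_i phi_i psi_{j-i}):
  psi_1 = theta_1 + phi_1 = 0.767 + (0.365) = 1.132
Right-hand sides:
  c_0 = sigma^2 (1 + theta_1 psi_1) = 3 * (1 + (0.767)(1.132)) = 3 * 1.868244 = 5.604732
  c_1 = sigma^2 theta_1 = 3 * (0.767) = 2.301
  c_2 = 0
Equations for k = 0, 1, 2 (AR order 2, c_2 = 0):
  (E0) gamma(0) = phi_1 gamma(1) + phi_2 gamma(2) + c_0
  (E1) gamma(1) = phi_1 gamma(0) + phi_2 gamma(1) + c_1
  (E2) gamma(2) = phi_1 gamma(1) + phi_2 gamma(0)
From (E1): gamma(1) = A gamma(0) + B with
  A = phi_1 / (1 - phi_2) = 0.365 / 0.515 = 0.708738,   B = c_1 / (1 - phi_2) = 2.301 / 0.515 = 4.467961.
Insert (E2) into (E0): gamma(0) (1 - phi_2^2) = phi_1 (1 + phi_2) gamma(1) + c_0.
  phi_1 (1 + phi_2) = (0.365)(1.485) = 0.542025,   1 - phi_2^2 = 0.764775.
Replace gamma(1) by A gamma(0) + B and collect gamma(0):
  gamma(0) [0.764775 - (0.542025)(0.708738)] = (0.542025)(4.467961) + 5.604732
  gamma(0) * 0.380621 = 8.026479
  gamma(0) = 8.026479 / 0.380621 = 21.08783.
  gamma(1) = A gamma(0) + B = (0.708738)(21.08783) + (4.467961) = 19.413705.
Therefore gamma(1) = 19.4137 (to 4 decimal places).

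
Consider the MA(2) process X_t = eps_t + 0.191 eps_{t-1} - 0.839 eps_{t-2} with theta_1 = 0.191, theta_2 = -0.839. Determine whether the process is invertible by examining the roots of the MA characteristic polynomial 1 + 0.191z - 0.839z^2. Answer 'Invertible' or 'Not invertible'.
\text{Not invertible}

The MA(q) characteristic polynomial is P(z) = 1 + 0.191z - 0.839z^2.
Invertibility requires all roots to lie outside the unit circle, i.e. |z| > 1 for every root.
Set 1 + (0.191) z + (-0.839) z^2 = 0, i.e. a z^2 + b z + c = 0 with a = -0.839, b = 0.191, c = 1.
Discriminant D = b^2 - 4ac = (0.191)^2 - 4*(-0.839)*1 = 0.036481 - (-3.356) = 3.392481.
D >= 0, so the roots are real: z = (-b +/- sqrt(D)) / (2a) = (-0.191 +/- 1.841869) / (-1.678).
  z_1 = (-0.191 + 1.841869) / (-1.678) = -0.9838,   |z_1| = 0.9838.
  z_2 = (-0.191 - 1.841869) / (-1.678) = 1.2115,   |z_2| = 1.2115.
Moduli of all roots: 0.9838, 1.2115.
All moduli strictly greater than 1? No.
Verdict: Not invertible.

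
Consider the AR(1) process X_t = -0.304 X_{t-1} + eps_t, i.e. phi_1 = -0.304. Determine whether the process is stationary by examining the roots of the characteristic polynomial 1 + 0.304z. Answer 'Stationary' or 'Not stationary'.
\text{Stationary}

The AR(p) characteristic polynomial is P(z) = 1 + 0.304z.
Stationarity requires all roots to lie outside the unit circle, i.e. |z| > 1 for every root.
This is linear in z: 1 + (0.304) z = 0  =>  z = -1/(0.304) = -3.289474,  |z| = 3.289474.
Moduli of all roots: 3.2895.
All moduli strictly greater than 1? Yes.
Verdict: Stationary.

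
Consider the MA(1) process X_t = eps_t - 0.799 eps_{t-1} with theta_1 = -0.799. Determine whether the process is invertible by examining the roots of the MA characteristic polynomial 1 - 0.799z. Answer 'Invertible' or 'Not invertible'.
\text{Invertible}

The MA(q) characteristic polynomial is P(z) = 1 - 0.799z.
Invertibility requires all roots to lie outside the unit circle, i.e. |z| > 1 for every root.
This is linear in z: 1 + (-0.799) z = 0  =>  z = -1/(-0.799) = 1.251564,  |z| = 1.251564.
Moduli of all roots: 1.2516.
All moduli strictly greater than 1? Yes.
Verdict: Invertible.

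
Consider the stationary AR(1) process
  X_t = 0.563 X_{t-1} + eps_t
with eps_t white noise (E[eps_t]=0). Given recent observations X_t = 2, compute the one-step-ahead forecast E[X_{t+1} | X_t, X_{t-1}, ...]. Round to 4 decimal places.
E[X_{t+1} \mid \mathcal F_t] = 1.1260

For an AR(p) model X_t = c + sum_i phi_i X_{t-i} + eps_t, the
one-step-ahead conditional mean is
  E[X_{t+1} | X_t, ...] = c + sum_i phi_i X_{t+1-i}.
Substitute known values:
  E[X_{t+1} | ...] = (0.563) * (2)
                   = 1.1260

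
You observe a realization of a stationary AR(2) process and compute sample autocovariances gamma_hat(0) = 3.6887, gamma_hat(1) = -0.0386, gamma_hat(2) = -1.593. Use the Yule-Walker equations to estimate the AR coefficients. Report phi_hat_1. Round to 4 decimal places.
\hat\phi_{1} = -0.0150

The Yule-Walker equations for an AR(p) process read, in matrix form,
  Gamma_p phi = r_p,   with   (Gamma_p)_{ij} = gamma(|i - j|),
                       (r_p)_i = gamma(i),   i,j = 1..p.
Substitute the sample gammas (Toeplitz matrix and right-hand side of size 2):
  Gamma_p = [[3.6887, -0.0386], [-0.0386, 3.6887]]
  r_p     = [-0.0386, -1.593]
Written out:
  3.6887 phi_1 - 0.0386 phi_2 = -0.0386
  -0.0386 phi_1 + 3.6887 phi_2 = -1.593
Solve by Cramer's rule:
  det = gamma(0)^2 - gamma(1)^2 = (3.6887)^2 - (-0.0386)^2 = 13.60650769 - 0.00148996 = 13.60501773
  phi_hat_1 = [gamma(1) gamma(0) - gamma(1) gamma(2)] / det = [(-0.0386)(3.6887) - (-0.0386)(-1.593)] / 13.60501773 = -0.20387362 / 13.60501773 = -0.015
  phi_hat_2 = [gamma(0) gamma(2) - gamma(1)^2] / det = [(3.6887)(-1.593) - (-0.0386)^2] / 13.60501773 = -5.87758906 / 13.60501773 = -0.432
So phi_hat = [-0.0150, -0.4320].
Therefore phi_hat_1 = -0.0150.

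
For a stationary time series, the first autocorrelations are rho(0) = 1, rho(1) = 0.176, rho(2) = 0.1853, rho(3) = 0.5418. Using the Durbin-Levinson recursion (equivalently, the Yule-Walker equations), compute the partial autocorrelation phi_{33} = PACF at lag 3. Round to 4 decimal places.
\phi_{33} = 0.5150

The PACF at lag k is phi_{kk}, the last component of the solution
to the Yule-Walker system G_k phi = r_k where
  (G_k)_{ij} = rho(|i - j|), (r_k)_i = rho(i), i,j = 1..k.
Equivalently, Durbin-Levinson gives phi_{kk} iteratively:
  phi_{11} = rho(1)
  phi_{kk} = [rho(k) - sum_{j=1..k-1} phi_{k-1,j} rho(k-j)]
            / [1 - sum_{j=1..k-1} phi_{k-1,j} rho(j)],
  phi_{k,j} = phi_{k-1,j} - phi_{kk} phi_{k-1,k-j},  j = 1..k-1.
Step k = 1:
  phi_11 = rho(1) = 0.176.
Step k = 2:
  phi_22 = [rho(2) - phi_11 rho(1)] / [1 - phi_11 rho(1)] = [0.1853 - (0.176)(0.176)] / [1 - (0.176)(0.176)]
         = 0.154324 / 0.969024 = 0.159257.
  Update: phi_21 = phi_11 - phi_22 phi_11 = 0.176 - (0.159257)(0.176) = 0.147971.
Step k = 3:
  phi_33 = [rho(3) - phi_21 rho(2) - phi_22 rho(1)] / [1 - phi_21 rho(1) - phi_22 rho(2)]
    numerator   = 0.5418 - (0.147971)(0.1853) - (0.159257)(0.176) = 0.48635176
    denominator = 1 - (0.147971)(0.176) - (0.159257)(0.1853) = 0.9444468
  phi_33 = 0.48635176 / 0.9444468 = 0.515.
Therefore phi_{33} = 0.5150.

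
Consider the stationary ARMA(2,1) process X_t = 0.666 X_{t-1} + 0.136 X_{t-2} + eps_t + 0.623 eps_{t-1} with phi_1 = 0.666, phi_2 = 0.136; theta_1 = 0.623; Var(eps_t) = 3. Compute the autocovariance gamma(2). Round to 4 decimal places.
\gamma(2) = 12.9276

Multiply the model equation by X_{t-k} and take expectations. With theta_0 = psi_0 = 1 and psi_j the MA(infinity) weights, this gives
  gamma(k) - sum_i phi_i gamma(k-i) = c_k,
  c_k = sigma^2 * sum_{j=k..q} theta_j psi_{j-k}   (c_k = 0 for k > q),
using gamma(-m) = gamma(m).
psi-weights needed (psi_j = theta_j + sum_i phi_i psi_{j-i}):
  psi_1 = theta_1 + phi_1 = 0.623 + (0.666) = 1.289
Right-hand sides:
  c_0 = sigma^2 (1 + theta_1 psi_1) = 3 * (1 + (0.623)(1.289)) = 3 * 1.803047 = 5.409141
  c_1 = sigma^2 theta_1 = 3 * (0.623) = 1.869
  c_2 = 0
Equations for k = 0, 1, 2 (AR order 2, c_2 = 0):
  (E0) gamma(0) = phi_1 gamma(1) + phi_2 gamma(2) + c_0
  (E1) gamma(1) = phi_1 gamma(0) + phi_2 gamma(1) + c_1
  (E2) gamma(2) = phi_1 gamma(1) + phi_2 gamma(0)
From (E1): gamma(1) = A gamma(0) + B with
  A = phi_1 / (1 - phi_2) = 0.666 / 0.864 = 0.770833,   B = c_1 / (1 - phi_2) = 1.869 / 0.864 = 2.163194.
Insert (E2) into (E0): gamma(0) (1 - phi_2^2) = phi_1 (1 + phi_2) gamma(1) + c_0.
  phi_1 (1 + phi_2) = (0.666)(1.136) = 0.756576,   1 - phi_2^2 = 0.981504.
Replace gamma(1) by A gamma(0) + B and collect gamma(0):
  gamma(0) [0.981504 - (0.756576)(0.770833)] = (0.756576)(2.163194) + 5.409141
  gamma(0) * 0.39831 = 7.045762
  gamma(0) = 7.045762 / 0.39831 = 17.689142.
  gamma(1) = A gamma(0) + B = (0.770833)(17.689142) + (2.163194) = 15.798574.
  gamma(2) = phi_1 gamma(1) + phi_2 gamma(0) = (0.666)(15.798574) + (0.136)(17.689142) = 12.927574.
Therefore gamma(2) = 12.9276 (to 4 decimal places).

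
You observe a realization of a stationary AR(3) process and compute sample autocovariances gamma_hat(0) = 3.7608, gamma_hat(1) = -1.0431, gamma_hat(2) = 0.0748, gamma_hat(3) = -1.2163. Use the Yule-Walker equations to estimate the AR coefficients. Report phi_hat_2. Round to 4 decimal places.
\hat\phi_{2} = -0.1690

The Yule-Walker equations for an AR(p) process read, in matrix form,
  Gamma_p phi = r_p,   with   (Gamma_p)_{ij} = gamma(|i - j|),
                       (r_p)_i = gamma(i),   i,j = 1..p.
Substitute the sample gammas (Toeplitz matrix and right-hand side of size 3):
  Gamma_p = [[3.7608, -1.0431, 0.0748], [-1.0431, 3.7608, -1.0431], [0.0748, -1.0431, 3.7608]]
  r_p     = [-1.0431, 0.0748, -1.2163]
Written out (R1..R3):
  (R1) 3.7608 phi_1 - 1.0431 phi_2 + 0.0748 phi_3 = -1.0431
  (R2) -1.0431 phi_1 + 3.7608 phi_2 - 1.0431 phi_3 = 0.0748
  (R3) 0.0748 phi_1 - 1.0431 phi_2 + 3.7608 phi_3 = -1.2163
Gaussian elimination:
  R2 <- R2 - (-1.0431/3.7608) R1 = R2 - (-0.277361) R1:  3.471485 phi_2 - 1.022353 phi_3 = -0.214515
  R3 <- R3 - (0.0748/3.7608) R1 = R3 - (0.019889) R1:  -1.022353 phi_2 + 3.759312 phi_3 = -1.195553
  R3 <- R3 - (-1.022353/3.471485) R2 = R3 - (-0.2945) R2:  3.458229 phi_3 = -1.258728
Back-substitution:
  phi_hat_3 = -1.258728 / 3.458229 = -0.363981
  phi_hat_2 = (-0.214515 - (-1.022353)(-0.363981)) / 3.471485 = -0.168986
  phi_hat_1 = (-1.0431 - (-1.0431)(-0.168986) - (0.0748)(-0.363981)) / 3.7608 = -0.316992
So phi_hat = [-0.3170, -0.1690, -0.3640].
Therefore phi_hat_2 = -0.1690.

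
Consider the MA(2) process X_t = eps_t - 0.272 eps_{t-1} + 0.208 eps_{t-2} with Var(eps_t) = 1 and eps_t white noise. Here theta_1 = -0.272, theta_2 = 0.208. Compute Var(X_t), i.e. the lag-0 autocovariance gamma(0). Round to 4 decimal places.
\gamma(0) = 1.1172

For an MA(q) process X_t = eps_t + sum_i theta_i eps_{t-i} with
Var(eps_t) = sigma^2, the variance is
  gamma(0) = sigma^2 * (1 + sum_i theta_i^2).
  sum_i theta_i^2 = (-0.272)^2 + (0.208)^2 = 0.073984 + 0.043264 = 0.117248.
  gamma(0) = 1 * (1 + 0.117248) = 1 * 1.117248 = 1.117248, which rounds to 1.1172.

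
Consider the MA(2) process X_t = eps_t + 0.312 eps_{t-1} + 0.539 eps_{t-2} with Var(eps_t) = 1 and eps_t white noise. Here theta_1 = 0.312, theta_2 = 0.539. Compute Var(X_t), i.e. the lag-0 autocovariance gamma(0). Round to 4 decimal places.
\gamma(0) = 1.3879

For an MA(q) process X_t = eps_t + sum_i theta_i eps_{t-i} with
Var(eps_t) = sigma^2, the variance is
  gamma(0) = sigma^2 * (1 + sum_i theta_i^2).
  sum_i theta_i^2 = (0.312)^2 + (0.539)^2 = 0.097344 + 0.290521 = 0.387865.
  gamma(0) = 1 * (1 + 0.387865) = 1 * 1.387865 = 1.387865, which rounds to 1.3879.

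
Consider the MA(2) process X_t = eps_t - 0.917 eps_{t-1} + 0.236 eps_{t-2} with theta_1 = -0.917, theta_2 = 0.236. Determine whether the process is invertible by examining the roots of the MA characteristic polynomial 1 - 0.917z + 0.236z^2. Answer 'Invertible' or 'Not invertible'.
\text{Invertible}

The MA(q) characteristic polynomial is P(z) = 1 - 0.917z + 0.236z^2.
Invertibility requires all roots to lie outside the unit circle, i.e. |z| > 1 for every root.
Set 1 + (-0.917) z + (0.236) z^2 = 0, i.e. a z^2 + b z + c = 0 with a = 0.236, b = -0.917, c = 1.
Discriminant D = b^2 - 4ac = (-0.917)^2 - 4*(0.236)*1 = 0.840889 - (0.944) = -0.103111.
D < 0, so the roots are the complex-conjugate pair z = (-b +/- i sqrt(-D)) / (2a) = 1.9428 +/- 0.6803i.
For a conjugate pair |z|^2 = z * conj(z) = (product of roots) = c/a = 1/(0.236) = 4.237288, so |z| = sqrt(4.237288) = 2.0585 for both roots.
Moduli of all roots: 2.0585, 2.0585.
All moduli strictly greater than 1? Yes.
Verdict: Invertible.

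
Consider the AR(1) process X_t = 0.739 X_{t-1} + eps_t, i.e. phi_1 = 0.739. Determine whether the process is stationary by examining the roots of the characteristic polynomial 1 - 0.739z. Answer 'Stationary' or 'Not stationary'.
\text{Stationary}

The AR(p) characteristic polynomial is P(z) = 1 - 0.739z.
Stationarity requires all roots to lie outside the unit circle, i.e. |z| > 1 for every root.
This is linear in z: 1 + (-0.739) z = 0  =>  z = -1/(-0.739) = 1.35318,  |z| = 1.35318.
Moduli of all roots: 1.3532.
All moduli strictly greater than 1? Yes.
Verdict: Stationary.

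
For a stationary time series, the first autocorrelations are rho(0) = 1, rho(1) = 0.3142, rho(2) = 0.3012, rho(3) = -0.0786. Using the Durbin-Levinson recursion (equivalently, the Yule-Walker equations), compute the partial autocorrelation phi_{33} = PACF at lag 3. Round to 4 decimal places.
\phi_{33} = -0.2601

The PACF at lag k is phi_{kk}, the last component of the solution
to the Yule-Walker system G_k phi = r_k where
  (G_k)_{ij} = rho(|i - j|), (r_k)_i = rho(i), i,j = 1..k.
Equivalently, Durbin-Levinson gives phi_{kk} iteratively:
  phi_{11} = rho(1)
  phi_{kk} = [rho(k) - sum_{j=1..k-1} phi_{k-1,j} rho(k-j)]
            / [1 - sum_{j=1..k-1} phi_{k-1,j} rho(j)],
  phi_{k,j} = phi_{k-1,j} - phi_{kk} phi_{k-1,k-j},  j = 1..k-1.
Step k = 1:
  phi_11 = rho(1) = 0.3142.
Step k = 2:
  phi_22 = [rho(2) - phi_11 rho(1)] / [1 - phi_11 rho(1)] = [0.3012 - (0.3142)(0.3142)] / [1 - (0.3142)(0.3142)]
         = 0.20247836 / 0.90127836 = 0.224657.
  Update: phi_21 = phi_11 - phi_22 phi_11 = 0.3142 - (0.224657)(0.3142) = 0.243613.
Step k = 3:
  phi_33 = [rho(3) - phi_21 rho(2) - phi_22 rho(1)] / [1 - phi_21 rho(1) - phi_22 rho(2)]
    numerator   = -0.0786 - (0.243613)(0.3012) - (0.224657)(0.3142) = -0.22256336
    denominator = 1 - (0.243613)(0.3142) - (0.224657)(0.3012) = 0.85579021
  phi_33 = -0.22256336 / 0.85579021 = -0.2601.
Therefore phi_{33} = -0.2601.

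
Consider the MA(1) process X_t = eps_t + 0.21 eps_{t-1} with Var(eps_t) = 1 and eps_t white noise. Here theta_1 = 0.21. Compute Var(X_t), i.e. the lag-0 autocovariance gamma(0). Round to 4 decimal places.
\gamma(0) = 1.0441

For an MA(q) process X_t = eps_t + sum_i theta_i eps_{t-i} with
Var(eps_t) = sigma^2, the variance is
  gamma(0) = sigma^2 * (1 + sum_i theta_i^2).
  sum_i theta_i^2 = (0.21)^2 = 0.0441.
  gamma(0) = 1 * (1 + 0.0441) = 1 * 1.0441 = 1.0441.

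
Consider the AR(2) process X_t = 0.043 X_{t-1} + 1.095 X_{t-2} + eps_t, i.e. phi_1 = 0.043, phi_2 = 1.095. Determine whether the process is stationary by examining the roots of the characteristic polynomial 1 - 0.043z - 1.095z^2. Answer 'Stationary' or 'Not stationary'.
\text{Not stationary}

The AR(p) characteristic polynomial is P(z) = 1 - 0.043z - 1.095z^2.
Stationarity requires all roots to lie outside the unit circle, i.e. |z| > 1 for every root.
Set 1 + (-0.043) z + (-1.095) z^2 = 0, i.e. a z^2 + b z + c = 0 with a = -1.095, b = -0.043, c = 1.
Discriminant D = b^2 - 4ac = (-0.043)^2 - 4*(-1.095)*1 = 0.001849 - (-4.38) = 4.381849.
D >= 0, so the roots are real: z = (-b +/- sqrt(D)) / (2a) = (0.043 +/- 2.093287) / (-2.19).
  z_1 = (0.043 + 2.093287) / (-2.19) = -0.9755,   |z_1| = 0.9755.
  z_2 = (0.043 - 2.093287) / (-2.19) = 0.9362,   |z_2| = 0.9362.
Moduli of all roots: 0.9755, 0.9362.
All moduli strictly greater than 1? No.
Verdict: Not stationary.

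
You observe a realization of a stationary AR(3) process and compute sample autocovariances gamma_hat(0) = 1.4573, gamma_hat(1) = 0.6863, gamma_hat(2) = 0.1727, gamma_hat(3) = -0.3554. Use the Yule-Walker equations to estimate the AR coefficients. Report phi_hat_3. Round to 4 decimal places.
\hat\phi_{3} = -0.3199

The Yule-Walker equations for an AR(p) process read, in matrix form,
  Gamma_p phi = r_p,   with   (Gamma_p)_{ij} = gamma(|i - j|),
                       (r_p)_i = gamma(i),   i,j = 1..p.
Substitute the sample gammas (Toeplitz matrix and right-hand side of size 3):
  Gamma_p = [[1.4573, 0.6863, 0.1727], [0.6863, 1.4573, 0.6863], [0.1727, 0.6863, 1.4573]]
  r_p     = [0.6863, 0.1727, -0.3554]
Written out (R1..R3):
  (R1) 1.4573 phi_1 + 0.6863 phi_2 + 0.1727 phi_3 = 0.6863
  (R2) 0.6863 phi_1 + 1.4573 phi_2 + 0.6863 phi_3 = 0.1727
  (R3) 0.1727 phi_1 + 0.6863 phi_2 + 1.4573 phi_3 = -0.3554
Gaussian elimination:
  R2 <- R2 - (0.6863/1.4573) R1 = R2 - (0.470939) R1:  1.134094 phi_2 + 0.604969 phi_3 = -0.150506
  R3 <- R3 - (0.1727/1.4573) R1 = R3 - (0.118507) R1:  0.604969 phi_2 + 1.436834 phi_3 = -0.436731
  R3 <- R3 - (0.604969/1.134094) R2 = R3 - (0.533438) R2:  1.114121 phi_3 = -0.356446
Back-substitution:
  phi_hat_3 = -0.356446 / 1.114121 = -0.319935
  phi_hat_2 = (-0.150506 - (0.604969)(-0.319935)) / 1.134094 = 0.037955
  phi_hat_1 = (0.6863 - (0.6863)(0.037955) - (0.1727)(-0.319935)) / 1.4573 = 0.490979
So phi_hat = [0.4910, 0.0380, -0.3199].
Therefore phi_hat_3 = -0.3199.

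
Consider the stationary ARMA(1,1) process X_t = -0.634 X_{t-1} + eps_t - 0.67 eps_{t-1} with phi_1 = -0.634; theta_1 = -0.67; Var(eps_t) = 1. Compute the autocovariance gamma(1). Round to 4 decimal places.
\gamma(1) = -3.1066

Multiply the model equation by X_{t-k} and take expectations. With theta_0 = psi_0 = 1 and psi_j the MA(infinity) weights, this gives
  gamma(k) - sum_i phi_i gamma(k-i) = c_k,
  c_k = sigma^2 * sum_{j=k..q} theta_j psi_{j-k}   (c_k = 0 for k > q),
using gamma(-m) = gamma(m).
psi-weights needed (psi_j = theta_j + sum_i phi_i psi_{j-i}):
  psi_1 = theta_1 + phi_1 = -0.67 + (-0.634) = -1.304
Right-hand sides:
  c_0 = sigma^2 (1 + theta_1 psi_1) = 1 * (1 + (-0.67)(-1.304)) = 1 * 1.87368 = 1.87368
  c_1 = sigma^2 theta_1 = 1 * (-0.67) = -0.67
  c_2 = 0
Equations for k = 0 and k = 1 (AR order 1):
  gamma(0) = phi_1 gamma(1) + c_0
  gamma(1) = phi_1 gamma(0) + c_1
Substituting the second into the first: gamma(0) (1 - phi_1^2) = c_0 + phi_1 c_1, so
  gamma(0) = (c_0 + phi_1 c_1) / (1 - phi_1^2) = (1.87368 + (-0.634)(-0.67)) / (1 - (-0.634)^2) = 2.29846 / 0.598044 = 3.843296.
  gamma(1) = phi_1 gamma(0) + c_1 = (-0.634)(3.843296) + (-0.67) = -3.10665.
Therefore gamma(1) = -3.1066 (to 4 decimal places).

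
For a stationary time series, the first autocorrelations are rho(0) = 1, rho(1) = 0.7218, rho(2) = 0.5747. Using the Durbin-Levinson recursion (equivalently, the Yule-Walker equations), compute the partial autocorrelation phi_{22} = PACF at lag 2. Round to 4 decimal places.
\phi_{22} = 0.1121

The PACF at lag k is phi_{kk}, the last component of the solution
to the Yule-Walker system G_k phi = r_k where
  (G_k)_{ij} = rho(|i - j|), (r_k)_i = rho(i), i,j = 1..k.
Equivalently, Durbin-Levinson gives phi_{kk} iteratively:
  phi_{11} = rho(1)
  phi_{kk} = [rho(k) - sum_{j=1..k-1} phi_{k-1,j} rho(k-j)]
            / [1 - sum_{j=1..k-1} phi_{k-1,j} rho(j)],
  phi_{k,j} = phi_{k-1,j} - phi_{kk} phi_{k-1,k-j},  j = 1..k-1.
Step k = 1:
  phi_11 = rho(1) = 0.7218.
Step k = 2:
  phi_22 = [rho(2) - phi_11 rho(1)] / [1 - phi_11 rho(1)] = [0.5747 - (0.7218)(0.7218)] / [1 - (0.7218)(0.7218)]
         = 0.05370476 / 0.47900476 = 0.1121.
Therefore phi_{22} = 0.1121.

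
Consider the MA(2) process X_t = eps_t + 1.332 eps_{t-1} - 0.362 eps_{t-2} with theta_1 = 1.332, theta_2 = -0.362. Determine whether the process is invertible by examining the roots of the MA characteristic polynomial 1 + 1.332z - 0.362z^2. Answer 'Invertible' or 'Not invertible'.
\text{Not invertible}

The MA(q) characteristic polynomial is P(z) = 1 + 1.332z - 0.362z^2.
Invertibility requires all roots to lie outside the unit circle, i.e. |z| > 1 for every root.
Set 1 + (1.332) z + (-0.362) z^2 = 0, i.e. a z^2 + b z + c = 0 with a = -0.362, b = 1.332, c = 1.
Discriminant D = b^2 - 4ac = (1.332)^2 - 4*(-0.362)*1 = 1.774224 - (-1.448) = 3.222224.
D >= 0, so the roots are real: z = (-b +/- sqrt(D)) / (2a) = (-1.332 +/- 1.795055) / (-0.724).
  z_1 = (-1.332 + 1.795055) / (-0.724) = -0.6396,   |z_1| = 0.6396.
  z_2 = (-1.332 - 1.795055) / (-0.724) = 4.3191,   |z_2| = 4.3191.
Moduli of all roots: 0.6396, 4.3191.
All moduli strictly greater than 1? No.
Verdict: Not invertible.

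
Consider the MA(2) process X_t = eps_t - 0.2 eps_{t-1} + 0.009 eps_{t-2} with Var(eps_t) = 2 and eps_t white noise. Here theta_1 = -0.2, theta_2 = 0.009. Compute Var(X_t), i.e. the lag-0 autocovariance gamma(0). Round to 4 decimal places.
\gamma(0) = 2.0802

For an MA(q) process X_t = eps_t + sum_i theta_i eps_{t-i} with
Var(eps_t) = sigma^2, the variance is
  gamma(0) = sigma^2 * (1 + sum_i theta_i^2).
  sum_i theta_i^2 = (-0.2)^2 + (0.009)^2 = 0.04 + 0.000081 = 0.040081.
  gamma(0) = 2 * (1 + 0.040081) = 2 * 1.040081 = 2.080162, which rounds to 2.0802.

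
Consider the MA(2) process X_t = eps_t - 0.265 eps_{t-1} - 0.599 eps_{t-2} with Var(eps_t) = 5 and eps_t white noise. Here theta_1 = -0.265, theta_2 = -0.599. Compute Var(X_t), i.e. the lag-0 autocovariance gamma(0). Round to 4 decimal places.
\gamma(0) = 7.1451

For an MA(q) process X_t = eps_t + sum_i theta_i eps_{t-i} with
Var(eps_t) = sigma^2, the variance is
  gamma(0) = sigma^2 * (1 + sum_i theta_i^2).
  sum_i theta_i^2 = (-0.265)^2 + (-0.599)^2 = 0.070225 + 0.358801 = 0.429026.
  gamma(0) = 5 * (1 + 0.429026) = 5 * 1.429026 = 7.14513, which rounds to 7.1451.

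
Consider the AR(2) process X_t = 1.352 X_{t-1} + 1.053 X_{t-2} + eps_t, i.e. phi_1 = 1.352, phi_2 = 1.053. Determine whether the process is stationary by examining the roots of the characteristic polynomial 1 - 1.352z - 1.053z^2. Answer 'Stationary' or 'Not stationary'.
\text{Not stationary}

The AR(p) characteristic polynomial is P(z) = 1 - 1.352z - 1.053z^2.
Stationarity requires all roots to lie outside the unit circle, i.e. |z| > 1 for every root.
Set 1 + (-1.352) z + (-1.053) z^2 = 0, i.e. a z^2 + b z + c = 0 with a = -1.053, b = -1.352, c = 1.
Discriminant D = b^2 - 4ac = (-1.352)^2 - 4*(-1.053)*1 = 1.827904 - (-4.212) = 6.039904.
D >= 0, so the roots are real: z = (-b +/- sqrt(D)) / (2a) = (1.352 +/- 2.457622) / (-2.106).
  z_1 = (1.352 + 2.457622) / (-2.106) = -1.8089,   |z_1| = 1.8089.
  z_2 = (1.352 - 2.457622) / (-2.106) = 0.525,   |z_2| = 0.525.
Moduli of all roots: 1.8089, 0.5250.
All moduli strictly greater than 1? No.
Verdict: Not stationary.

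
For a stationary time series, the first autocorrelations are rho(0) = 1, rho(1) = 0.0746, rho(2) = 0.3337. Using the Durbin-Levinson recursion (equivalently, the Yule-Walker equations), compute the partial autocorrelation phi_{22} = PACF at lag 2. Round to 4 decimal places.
\phi_{22} = 0.3300

The PACF at lag k is phi_{kk}, the last component of the solution
to the Yule-Walker system G_k phi = r_k where
  (G_k)_{ij} = rho(|i - j|), (r_k)_i = rho(i), i,j = 1..k.
Equivalently, Durbin-Levinson gives phi_{kk} iteratively:
  phi_{11} = rho(1)
  phi_{kk} = [rho(k) - sum_{j=1..k-1} phi_{k-1,j} rho(k-j)]
            / [1 - sum_{j=1..k-1} phi_{k-1,j} rho(j)],
  phi_{k,j} = phi_{k-1,j} - phi_{kk} phi_{k-1,k-j},  j = 1..k-1.
Step k = 1:
  phi_11 = rho(1) = 0.0746.
Step k = 2:
  phi_22 = [rho(2) - phi_11 rho(1)] / [1 - phi_11 rho(1)] = [0.3337 - (0.0746)(0.0746)] / [1 - (0.0746)(0.0746)]
         = 0.32813484 / 0.99443484 = 0.33.
Therefore phi_{22} = 0.3300.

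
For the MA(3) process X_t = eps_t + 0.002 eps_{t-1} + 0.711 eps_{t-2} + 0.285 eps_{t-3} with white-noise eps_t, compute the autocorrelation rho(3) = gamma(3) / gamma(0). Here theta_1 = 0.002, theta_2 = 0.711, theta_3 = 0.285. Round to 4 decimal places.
\rho(3) = 0.1796

For an MA(q) process with theta_0 = 1, the autocovariance is
  gamma(k) = sigma^2 * sum_{i=0..q-k} theta_i * theta_{i+k},
and rho(k) = gamma(k) / gamma(0). Sigma^2 cancels.
  numerator   = (1)*(0.285) = 0.285.
  denominator = (1)^2 + (0.002)^2 + (0.711)^2 + (0.285)^2 = 1.58675.
  rho(3) = 0.285 / 1.58675 = 0.1796.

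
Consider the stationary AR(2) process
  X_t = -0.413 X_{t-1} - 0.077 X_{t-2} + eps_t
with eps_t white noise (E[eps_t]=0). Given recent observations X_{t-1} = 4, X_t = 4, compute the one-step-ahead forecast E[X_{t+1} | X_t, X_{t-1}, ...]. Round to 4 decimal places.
E[X_{t+1} \mid \mathcal F_t] = -1.9600

For an AR(p) model X_t = c + sum_i phi_i X_{t-i} + eps_t, the
one-step-ahead conditional mean is
  E[X_{t+1} | X_t, ...] = c + sum_i phi_i X_{t+1-i}.
Substitute known values:
  E[X_{t+1} | ...] = (-0.413) * (4) + (-0.077) * (4)
                   = -1.9600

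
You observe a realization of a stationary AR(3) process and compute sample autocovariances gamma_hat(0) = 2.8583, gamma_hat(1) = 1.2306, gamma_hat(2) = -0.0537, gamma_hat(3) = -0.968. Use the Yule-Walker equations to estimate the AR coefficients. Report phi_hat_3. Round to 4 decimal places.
\hat\phi_{3} = -0.2890

The Yule-Walker equations for an AR(p) process read, in matrix form,
  Gamma_p phi = r_p,   with   (Gamma_p)_{ij} = gamma(|i - j|),
                       (r_p)_i = gamma(i),   i,j = 1..p.
Substitute the sample gammas (Toeplitz matrix and right-hand side of size 3):
  Gamma_p = [[2.8583, 1.2306, -0.0537], [1.2306, 2.8583, 1.2306], [-0.0537, 1.2306, 2.8583]]
  r_p     = [1.2306, -0.0537, -0.968]
Written out (R1..R3):
  (R1) 2.8583 phi_1 + 1.2306 phi_2 - 0.0537 phi_3 = 1.2306
  (R2) 1.2306 phi_1 + 2.8583 phi_2 + 1.2306 phi_3 = -0.0537
  (R3) -0.0537 phi_1 + 1.2306 phi_2 + 2.8583 phi_3 = -0.968
Gaussian elimination:
  R2 <- R2 - (1.2306/2.8583) R1 = R2 - (0.430536) R1:  2.328483 phi_2 + 1.25372 phi_3 = -0.583517
  R3 <- R3 - (-0.0537/2.8583) R1 = R3 - (-0.018787) R1:  1.25372 phi_2 + 2.857291 phi_3 = -0.94488
  R3 <- R3 - (1.25372/2.328483) R2 = R3 - (0.538428) R2:  2.182254 phi_3 = -0.630698
Back-substitution:
  phi_hat_3 = -0.630698 / 2.182254 = -0.289012
  phi_hat_2 = (-0.583517 - (1.25372)(-0.289012)) / 2.328483 = -0.094987
  phi_hat_1 = (1.2306 - (1.2306)(-0.094987) - (-0.0537)(-0.289012)) / 2.8583 = 0.466001
So phi_hat = [0.4660, -0.0950, -0.2890].
Therefore phi_hat_3 = -0.2890.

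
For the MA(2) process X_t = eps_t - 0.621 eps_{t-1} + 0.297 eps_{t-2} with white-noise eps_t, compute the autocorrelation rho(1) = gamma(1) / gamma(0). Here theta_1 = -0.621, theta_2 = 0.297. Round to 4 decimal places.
\rho(1) = -0.5465

For an MA(q) process with theta_0 = 1, the autocovariance is
  gamma(k) = sigma^2 * sum_{i=0..q-k} theta_i * theta_{i+k},
and rho(k) = gamma(k) / gamma(0). Sigma^2 cancels.
  numerator   = (1)*(-0.621) + (-0.621)*(0.297) = -0.805437.
  denominator = (1)^2 + (-0.621)^2 + (0.297)^2 = 1.47385.
  rho(1) = -0.805437 / 1.47385 = -0.5465.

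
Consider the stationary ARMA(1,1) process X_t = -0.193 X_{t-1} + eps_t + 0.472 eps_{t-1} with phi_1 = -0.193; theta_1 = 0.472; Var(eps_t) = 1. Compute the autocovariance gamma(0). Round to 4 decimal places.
\gamma(0) = 1.0809

Multiply the model equation by X_{t-k} and take expectations. With theta_0 = psi_0 = 1 and psi_j the MA(infinity) weights, this gives
  gamma(k) - sum_i phi_i gamma(k-i) = c_k,
  c_k = sigma^2 * sum_{j=k..q} theta_j psi_{j-k}   (c_k = 0 for k > q),
using gamma(-m) = gamma(m).
psi-weights needed (psi_j = theta_j + sum_i phi_i psi_{j-i}):
  psi_1 = theta_1 + phi_1 = 0.472 + (-0.193) = 0.279
Right-hand sides:
  c_0 = sigma^2 (1 + theta_1 psi_1) = 1 * (1 + (0.472)(0.279)) = 1 * 1.131688 = 1.131688
  c_1 = sigma^2 theta_1 = 1 * (0.472) = 0.472
  c_2 = 0
Equations for k = 0 and k = 1 (AR order 1):
  gamma(0) = phi_1 gamma(1) + c_0
  gamma(1) = phi_1 gamma(0) + c_1
Substituting the second into the first: gamma(0) (1 - phi_1^2) = c_0 + phi_1 c_1, so
  gamma(0) = (c_0 + phi_1 c_1) / (1 - phi_1^2) = (1.131688 + (-0.193)(0.472)) / (1 - (-0.193)^2) = 1.040592 / 0.962751 = 1.080853.
Therefore gamma(0) = 1.0809 (to 4 decimal places).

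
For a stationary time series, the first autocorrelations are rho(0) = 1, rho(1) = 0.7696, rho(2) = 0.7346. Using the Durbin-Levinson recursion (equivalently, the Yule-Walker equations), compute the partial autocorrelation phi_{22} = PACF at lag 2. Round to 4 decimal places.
\phi_{22} = 0.3491

The PACF at lag k is phi_{kk}, the last component of the solution
to the Yule-Walker system G_k phi = r_k where
  (G_k)_{ij} = rho(|i - j|), (r_k)_i = rho(i), i,j = 1..k.
Equivalently, Durbin-Levinson gives phi_{kk} iteratively:
  phi_{11} = rho(1)
  phi_{kk} = [rho(k) - sum_{j=1..k-1} phi_{k-1,j} rho(k-j)]
            / [1 - sum_{j=1..k-1} phi_{k-1,j} rho(j)],
  phi_{k,j} = phi_{k-1,j} - phi_{kk} phi_{k-1,k-j},  j = 1..k-1.
Step k = 1:
  phi_11 = rho(1) = 0.7696.
Step k = 2:
  phi_22 = [rho(2) - phi_11 rho(1)] / [1 - phi_11 rho(1)] = [0.7346 - (0.7696)(0.7696)] / [1 - (0.7696)(0.7696)]
         = 0.14231584 / 0.40771584 = 0.3491.
Therefore phi_{22} = 0.3491.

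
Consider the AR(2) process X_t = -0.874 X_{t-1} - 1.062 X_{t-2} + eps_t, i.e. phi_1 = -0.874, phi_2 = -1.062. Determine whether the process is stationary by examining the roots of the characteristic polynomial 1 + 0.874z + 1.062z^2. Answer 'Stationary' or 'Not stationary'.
\text{Not stationary}

The AR(p) characteristic polynomial is P(z) = 1 + 0.874z + 1.062z^2.
Stationarity requires all roots to lie outside the unit circle, i.e. |z| > 1 for every root.
Set 1 + (0.874) z + (1.062) z^2 = 0, i.e. a z^2 + b z + c = 0 with a = 1.062, b = 0.874, c = 1.
Discriminant D = b^2 - 4ac = (0.874)^2 - 4*(1.062)*1 = 0.763876 - (4.248) = -3.484124.
D < 0, so the roots are the complex-conjugate pair z = (-b +/- i sqrt(-D)) / (2a) = -0.4115 +/- 0.8788i.
For a conjugate pair |z|^2 = z * conj(z) = (product of roots) = c/a = 1/(1.062) = 0.94162, so |z| = sqrt(0.94162) = 0.9704 for both roots.
Moduli of all roots: 0.9704, 0.9704.
All moduli strictly greater than 1? No.
Verdict: Not stationary.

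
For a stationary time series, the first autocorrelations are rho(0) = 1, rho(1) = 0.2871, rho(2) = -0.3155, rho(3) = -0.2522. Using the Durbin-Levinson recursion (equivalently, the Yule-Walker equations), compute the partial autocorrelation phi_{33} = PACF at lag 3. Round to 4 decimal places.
\phi_{33} = 0.0029

The PACF at lag k is phi_{kk}, the last component of the solution
to the Yule-Walker system G_k phi = r_k where
  (G_k)_{ij} = rho(|i - j|), (r_k)_i = rho(i), i,j = 1..k.
Equivalently, Durbin-Levinson gives phi_{kk} iteratively:
  phi_{11} = rho(1)
  phi_{kk} = [rho(k) - sum_{j=1..k-1} phi_{k-1,j} rho(k-j)]
            / [1 - sum_{j=1..k-1} phi_{k-1,j} rho(j)],
  phi_{k,j} = phi_{k-1,j} - phi_{kk} phi_{k-1,k-j},  j = 1..k-1.
Step k = 1:
  phi_11 = rho(1) = 0.2871.
Step k = 2:
  phi_22 = [rho(2) - phi_11 rho(1)] / [1 - phi_11 rho(1)] = [-0.3155 - (0.2871)(0.2871)] / [1 - (0.2871)(0.2871)]
         = -0.39792641 / 0.91757359 = -0.433672.
  Update: phi_21 = phi_11 - phi_22 phi_11 = 0.2871 - (-0.433672)(0.2871) = 0.411607.
Step k = 3:
  phi_33 = [rho(3) - phi_21 rho(2) - phi_22 rho(1)] / [1 - phi_21 rho(1) - phi_22 rho(2)]
    numerator   = -0.2522 - (0.411607)(-0.3155) - (-0.433672)(0.2871) = 0.00216949
    denominator = 1 - (0.411607)(0.2871) - (-0.433672)(-0.3155) = 0.74500386
  phi_33 = 0.00216949 / 0.74500386 = 0.0029.
Therefore phi_{33} = 0.0029.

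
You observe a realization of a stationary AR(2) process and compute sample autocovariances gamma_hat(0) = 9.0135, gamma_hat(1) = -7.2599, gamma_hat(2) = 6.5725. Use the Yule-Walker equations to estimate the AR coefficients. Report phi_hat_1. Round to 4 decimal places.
\hat\phi_{1} = -0.6210

The Yule-Walker equations for an AR(p) process read, in matrix form,
  Gamma_p phi = r_p,   with   (Gamma_p)_{ij} = gamma(|i - j|),
                       (r_p)_i = gamma(i),   i,j = 1..p.
Substitute the sample gammas (Toeplitz matrix and right-hand side of size 2):
  Gamma_p = [[9.0135, -7.2599], [-7.2599, 9.0135]]
  r_p     = [-7.2599, 6.5725]
Written out:
  9.0135 phi_1 - 7.2599 phi_2 = -7.2599
  -7.2599 phi_1 + 9.0135 phi_2 = 6.5725
Solve by Cramer's rule:
  det = gamma(0)^2 - gamma(1)^2 = (9.0135)^2 - (-7.2599)^2 = 81.24318225 - 52.70614801 = 28.53703424
  phi_hat_1 = [gamma(1) gamma(0) - gamma(1) gamma(2)] / det = [(-7.2599)(9.0135) - (-7.2599)(6.5725)] / 28.53703424 = -17.7214159 / 28.53703424 = -0.621
  phi_hat_2 = [gamma(0) gamma(2) - gamma(1)^2] / det = [(9.0135)(6.5725) - (-7.2599)^2] / 28.53703424 = 6.53508074 / 28.53703424 = 0.229
So phi_hat = [-0.6210, 0.2290].
Therefore phi_hat_1 = -0.6210.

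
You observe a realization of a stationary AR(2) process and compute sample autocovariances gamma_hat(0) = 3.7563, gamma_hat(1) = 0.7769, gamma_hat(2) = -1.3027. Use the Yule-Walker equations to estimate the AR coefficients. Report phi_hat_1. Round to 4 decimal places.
\hat\phi_{1} = 0.2910

The Yule-Walker equations for an AR(p) process read, in matrix form,
  Gamma_p phi = r_p,   with   (Gamma_p)_{ij} = gamma(|i - j|),
                       (r_p)_i = gamma(i),   i,j = 1..p.
Substitute the sample gammas (Toeplitz matrix and right-hand side of size 2):
  Gamma_p = [[3.7563, 0.7769], [0.7769, 3.7563]]
  r_p     = [0.7769, -1.3027]
Written out:
  3.7563 phi_1 + 0.7769 phi_2 = 0.7769
  0.7769 phi_1 + 3.7563 phi_2 = -1.3027
Solve by Cramer's rule:
  det = gamma(0)^2 - gamma(1)^2 = (3.7563)^2 - (0.7769)^2 = 14.10978969 - 0.60357361 = 13.50621608
  phi_hat_1 = [gamma(1) gamma(0) - gamma(1) gamma(2)] / det = [(0.7769)(3.7563) - (0.7769)(-1.3027)] / 13.50621608 = 3.9303371 / 13.50621608 = 0.291
  phi_hat_2 = [gamma(0) gamma(2) - gamma(1)^2] / det = [(3.7563)(-1.3027) - (0.7769)^2] / 13.50621608 = -5.49690562 / 13.50621608 = -0.407
So phi_hat = [0.2910, -0.4070].
Therefore phi_hat_1 = 0.2910.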